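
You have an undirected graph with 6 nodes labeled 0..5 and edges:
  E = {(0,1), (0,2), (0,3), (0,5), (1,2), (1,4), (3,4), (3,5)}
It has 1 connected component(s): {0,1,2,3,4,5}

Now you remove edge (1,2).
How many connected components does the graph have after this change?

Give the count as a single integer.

Answer: 1

Derivation:
Initial component count: 1
Remove (1,2): not a bridge. Count unchanged: 1.
  After removal, components: {0,1,2,3,4,5}
New component count: 1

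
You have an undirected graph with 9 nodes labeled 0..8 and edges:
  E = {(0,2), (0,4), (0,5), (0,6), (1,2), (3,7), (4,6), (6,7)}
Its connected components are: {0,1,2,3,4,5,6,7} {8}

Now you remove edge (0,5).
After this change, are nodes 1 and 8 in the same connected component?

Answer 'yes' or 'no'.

Initial components: {0,1,2,3,4,5,6,7} {8}
Removing edge (0,5): it was a bridge — component count 2 -> 3.
New components: {0,1,2,3,4,6,7} {5} {8}
Are 1 and 8 in the same component? no

Answer: no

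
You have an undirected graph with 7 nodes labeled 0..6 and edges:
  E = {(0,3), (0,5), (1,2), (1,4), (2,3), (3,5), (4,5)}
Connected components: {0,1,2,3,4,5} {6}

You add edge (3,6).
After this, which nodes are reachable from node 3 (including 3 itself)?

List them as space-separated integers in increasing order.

Answer: 0 1 2 3 4 5 6

Derivation:
Before: nodes reachable from 3: {0,1,2,3,4,5}
Adding (3,6): merges 3's component with another. Reachability grows.
After: nodes reachable from 3: {0,1,2,3,4,5,6}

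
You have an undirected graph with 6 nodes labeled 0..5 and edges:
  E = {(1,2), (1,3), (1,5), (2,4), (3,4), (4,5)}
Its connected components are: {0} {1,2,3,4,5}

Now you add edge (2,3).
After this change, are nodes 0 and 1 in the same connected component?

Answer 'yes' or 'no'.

Initial components: {0} {1,2,3,4,5}
Adding edge (2,3): both already in same component {1,2,3,4,5}. No change.
New components: {0} {1,2,3,4,5}
Are 0 and 1 in the same component? no

Answer: no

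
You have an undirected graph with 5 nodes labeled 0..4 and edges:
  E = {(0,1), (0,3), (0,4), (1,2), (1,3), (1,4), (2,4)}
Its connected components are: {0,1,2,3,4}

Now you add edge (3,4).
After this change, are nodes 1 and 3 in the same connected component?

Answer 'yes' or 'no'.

Answer: yes

Derivation:
Initial components: {0,1,2,3,4}
Adding edge (3,4): both already in same component {0,1,2,3,4}. No change.
New components: {0,1,2,3,4}
Are 1 and 3 in the same component? yes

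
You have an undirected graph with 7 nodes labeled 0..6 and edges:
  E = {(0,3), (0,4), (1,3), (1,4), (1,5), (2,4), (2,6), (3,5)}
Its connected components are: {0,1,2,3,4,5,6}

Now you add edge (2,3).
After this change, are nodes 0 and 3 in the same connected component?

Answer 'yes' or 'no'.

Initial components: {0,1,2,3,4,5,6}
Adding edge (2,3): both already in same component {0,1,2,3,4,5,6}. No change.
New components: {0,1,2,3,4,5,6}
Are 0 and 3 in the same component? yes

Answer: yes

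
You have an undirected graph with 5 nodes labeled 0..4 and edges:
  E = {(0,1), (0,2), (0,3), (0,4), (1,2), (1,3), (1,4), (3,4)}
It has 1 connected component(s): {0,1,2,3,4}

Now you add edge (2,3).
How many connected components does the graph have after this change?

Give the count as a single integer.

Answer: 1

Derivation:
Initial component count: 1
Add (2,3): endpoints already in same component. Count unchanged: 1.
New component count: 1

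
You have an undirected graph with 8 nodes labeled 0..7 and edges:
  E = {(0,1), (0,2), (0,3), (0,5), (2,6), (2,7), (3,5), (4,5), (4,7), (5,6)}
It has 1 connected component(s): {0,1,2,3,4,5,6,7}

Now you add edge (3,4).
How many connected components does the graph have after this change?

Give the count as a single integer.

Answer: 1

Derivation:
Initial component count: 1
Add (3,4): endpoints already in same component. Count unchanged: 1.
New component count: 1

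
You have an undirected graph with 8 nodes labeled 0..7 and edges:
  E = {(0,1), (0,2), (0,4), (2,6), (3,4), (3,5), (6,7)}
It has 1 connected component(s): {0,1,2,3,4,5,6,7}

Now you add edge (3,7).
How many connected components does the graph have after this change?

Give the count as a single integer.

Initial component count: 1
Add (3,7): endpoints already in same component. Count unchanged: 1.
New component count: 1

Answer: 1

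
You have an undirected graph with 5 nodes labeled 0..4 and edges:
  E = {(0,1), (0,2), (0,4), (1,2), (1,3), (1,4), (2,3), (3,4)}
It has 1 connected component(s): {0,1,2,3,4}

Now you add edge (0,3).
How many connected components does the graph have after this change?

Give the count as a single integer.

Initial component count: 1
Add (0,3): endpoints already in same component. Count unchanged: 1.
New component count: 1

Answer: 1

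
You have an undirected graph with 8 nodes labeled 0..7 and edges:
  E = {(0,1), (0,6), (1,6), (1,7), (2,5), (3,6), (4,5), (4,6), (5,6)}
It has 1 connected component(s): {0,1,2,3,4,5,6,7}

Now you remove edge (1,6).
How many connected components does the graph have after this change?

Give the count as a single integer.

Answer: 1

Derivation:
Initial component count: 1
Remove (1,6): not a bridge. Count unchanged: 1.
  After removal, components: {0,1,2,3,4,5,6,7}
New component count: 1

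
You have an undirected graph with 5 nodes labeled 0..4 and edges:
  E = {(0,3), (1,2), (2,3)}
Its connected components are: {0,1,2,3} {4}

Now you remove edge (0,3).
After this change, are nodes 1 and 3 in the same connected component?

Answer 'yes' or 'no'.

Answer: yes

Derivation:
Initial components: {0,1,2,3} {4}
Removing edge (0,3): it was a bridge — component count 2 -> 3.
New components: {0} {1,2,3} {4}
Are 1 and 3 in the same component? yes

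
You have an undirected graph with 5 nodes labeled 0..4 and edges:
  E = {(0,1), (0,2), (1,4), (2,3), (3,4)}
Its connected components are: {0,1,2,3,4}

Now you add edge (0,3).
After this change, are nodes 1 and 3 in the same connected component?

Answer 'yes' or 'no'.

Answer: yes

Derivation:
Initial components: {0,1,2,3,4}
Adding edge (0,3): both already in same component {0,1,2,3,4}. No change.
New components: {0,1,2,3,4}
Are 1 and 3 in the same component? yes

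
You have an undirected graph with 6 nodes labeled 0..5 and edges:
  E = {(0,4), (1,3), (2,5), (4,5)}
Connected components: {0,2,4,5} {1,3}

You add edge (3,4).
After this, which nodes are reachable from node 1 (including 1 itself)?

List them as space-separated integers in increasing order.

Answer: 0 1 2 3 4 5

Derivation:
Before: nodes reachable from 1: {1,3}
Adding (3,4): merges 1's component with another. Reachability grows.
After: nodes reachable from 1: {0,1,2,3,4,5}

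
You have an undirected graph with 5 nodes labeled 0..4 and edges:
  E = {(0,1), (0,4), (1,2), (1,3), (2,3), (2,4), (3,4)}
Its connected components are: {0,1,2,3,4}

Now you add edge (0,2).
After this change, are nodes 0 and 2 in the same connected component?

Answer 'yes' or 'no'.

Answer: yes

Derivation:
Initial components: {0,1,2,3,4}
Adding edge (0,2): both already in same component {0,1,2,3,4}. No change.
New components: {0,1,2,3,4}
Are 0 and 2 in the same component? yes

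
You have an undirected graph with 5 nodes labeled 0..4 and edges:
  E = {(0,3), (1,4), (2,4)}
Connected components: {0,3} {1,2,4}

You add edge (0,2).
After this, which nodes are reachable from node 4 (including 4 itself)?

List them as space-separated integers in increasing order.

Answer: 0 1 2 3 4

Derivation:
Before: nodes reachable from 4: {1,2,4}
Adding (0,2): merges 4's component with another. Reachability grows.
After: nodes reachable from 4: {0,1,2,3,4}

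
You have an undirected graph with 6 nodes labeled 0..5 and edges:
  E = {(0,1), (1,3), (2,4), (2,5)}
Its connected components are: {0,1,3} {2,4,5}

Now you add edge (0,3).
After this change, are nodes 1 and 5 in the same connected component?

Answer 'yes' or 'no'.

Answer: no

Derivation:
Initial components: {0,1,3} {2,4,5}
Adding edge (0,3): both already in same component {0,1,3}. No change.
New components: {0,1,3} {2,4,5}
Are 1 and 5 in the same component? no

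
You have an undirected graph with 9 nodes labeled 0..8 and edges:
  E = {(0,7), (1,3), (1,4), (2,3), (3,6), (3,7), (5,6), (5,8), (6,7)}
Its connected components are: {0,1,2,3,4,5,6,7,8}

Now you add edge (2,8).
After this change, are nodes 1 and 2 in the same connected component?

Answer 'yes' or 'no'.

Initial components: {0,1,2,3,4,5,6,7,8}
Adding edge (2,8): both already in same component {0,1,2,3,4,5,6,7,8}. No change.
New components: {0,1,2,3,4,5,6,7,8}
Are 1 and 2 in the same component? yes

Answer: yes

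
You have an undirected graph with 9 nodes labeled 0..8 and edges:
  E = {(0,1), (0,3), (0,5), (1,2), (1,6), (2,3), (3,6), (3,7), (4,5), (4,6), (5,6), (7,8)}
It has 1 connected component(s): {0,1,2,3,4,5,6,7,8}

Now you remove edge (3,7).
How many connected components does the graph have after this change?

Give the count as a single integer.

Initial component count: 1
Remove (3,7): it was a bridge. Count increases: 1 -> 2.
  After removal, components: {0,1,2,3,4,5,6} {7,8}
New component count: 2

Answer: 2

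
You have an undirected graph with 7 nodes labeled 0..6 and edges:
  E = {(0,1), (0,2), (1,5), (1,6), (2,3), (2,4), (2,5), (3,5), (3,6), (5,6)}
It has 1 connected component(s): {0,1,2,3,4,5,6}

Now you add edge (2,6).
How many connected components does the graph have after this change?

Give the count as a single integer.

Answer: 1

Derivation:
Initial component count: 1
Add (2,6): endpoints already in same component. Count unchanged: 1.
New component count: 1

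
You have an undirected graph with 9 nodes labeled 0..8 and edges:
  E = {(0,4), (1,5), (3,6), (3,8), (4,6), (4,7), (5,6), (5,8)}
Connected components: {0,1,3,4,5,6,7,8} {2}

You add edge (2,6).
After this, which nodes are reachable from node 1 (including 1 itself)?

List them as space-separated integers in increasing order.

Before: nodes reachable from 1: {0,1,3,4,5,6,7,8}
Adding (2,6): merges 1's component with another. Reachability grows.
After: nodes reachable from 1: {0,1,2,3,4,5,6,7,8}

Answer: 0 1 2 3 4 5 6 7 8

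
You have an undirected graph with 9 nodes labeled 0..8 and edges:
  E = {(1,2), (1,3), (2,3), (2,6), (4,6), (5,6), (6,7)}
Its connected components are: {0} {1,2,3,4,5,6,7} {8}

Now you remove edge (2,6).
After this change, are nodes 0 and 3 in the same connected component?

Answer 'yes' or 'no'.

Initial components: {0} {1,2,3,4,5,6,7} {8}
Removing edge (2,6): it was a bridge — component count 3 -> 4.
New components: {0} {1,2,3} {4,5,6,7} {8}
Are 0 and 3 in the same component? no

Answer: no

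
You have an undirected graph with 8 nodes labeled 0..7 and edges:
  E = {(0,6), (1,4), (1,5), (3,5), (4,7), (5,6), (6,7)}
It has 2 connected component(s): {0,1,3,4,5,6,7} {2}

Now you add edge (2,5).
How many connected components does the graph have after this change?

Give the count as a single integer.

Answer: 1

Derivation:
Initial component count: 2
Add (2,5): merges two components. Count decreases: 2 -> 1.
New component count: 1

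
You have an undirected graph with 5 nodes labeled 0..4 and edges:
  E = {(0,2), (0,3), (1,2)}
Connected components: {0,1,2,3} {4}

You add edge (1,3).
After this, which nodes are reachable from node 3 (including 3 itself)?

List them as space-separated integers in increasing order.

Answer: 0 1 2 3

Derivation:
Before: nodes reachable from 3: {0,1,2,3}
Adding (1,3): both endpoints already in same component. Reachability from 3 unchanged.
After: nodes reachable from 3: {0,1,2,3}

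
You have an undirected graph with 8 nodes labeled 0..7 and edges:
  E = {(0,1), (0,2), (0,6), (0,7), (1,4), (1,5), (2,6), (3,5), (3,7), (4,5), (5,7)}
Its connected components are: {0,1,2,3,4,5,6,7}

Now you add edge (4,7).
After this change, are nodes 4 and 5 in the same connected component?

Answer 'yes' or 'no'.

Answer: yes

Derivation:
Initial components: {0,1,2,3,4,5,6,7}
Adding edge (4,7): both already in same component {0,1,2,3,4,5,6,7}. No change.
New components: {0,1,2,3,4,5,6,7}
Are 4 and 5 in the same component? yes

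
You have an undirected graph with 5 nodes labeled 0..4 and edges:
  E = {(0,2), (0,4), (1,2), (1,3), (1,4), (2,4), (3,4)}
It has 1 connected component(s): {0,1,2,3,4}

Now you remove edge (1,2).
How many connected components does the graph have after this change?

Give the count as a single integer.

Initial component count: 1
Remove (1,2): not a bridge. Count unchanged: 1.
  After removal, components: {0,1,2,3,4}
New component count: 1

Answer: 1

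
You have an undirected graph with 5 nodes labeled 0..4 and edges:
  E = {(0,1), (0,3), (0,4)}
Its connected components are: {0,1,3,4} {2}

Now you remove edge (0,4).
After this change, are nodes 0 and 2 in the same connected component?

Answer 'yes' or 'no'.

Answer: no

Derivation:
Initial components: {0,1,3,4} {2}
Removing edge (0,4): it was a bridge — component count 2 -> 3.
New components: {0,1,3} {2} {4}
Are 0 and 2 in the same component? no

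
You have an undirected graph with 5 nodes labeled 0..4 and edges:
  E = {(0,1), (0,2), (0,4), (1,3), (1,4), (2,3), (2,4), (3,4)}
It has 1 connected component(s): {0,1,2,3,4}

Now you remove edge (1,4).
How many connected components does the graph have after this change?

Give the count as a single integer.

Answer: 1

Derivation:
Initial component count: 1
Remove (1,4): not a bridge. Count unchanged: 1.
  After removal, components: {0,1,2,3,4}
New component count: 1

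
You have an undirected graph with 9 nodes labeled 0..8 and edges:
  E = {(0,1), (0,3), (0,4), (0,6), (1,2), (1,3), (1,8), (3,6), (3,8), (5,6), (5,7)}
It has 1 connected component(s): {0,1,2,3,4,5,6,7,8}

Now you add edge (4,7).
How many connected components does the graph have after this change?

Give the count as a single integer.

Answer: 1

Derivation:
Initial component count: 1
Add (4,7): endpoints already in same component. Count unchanged: 1.
New component count: 1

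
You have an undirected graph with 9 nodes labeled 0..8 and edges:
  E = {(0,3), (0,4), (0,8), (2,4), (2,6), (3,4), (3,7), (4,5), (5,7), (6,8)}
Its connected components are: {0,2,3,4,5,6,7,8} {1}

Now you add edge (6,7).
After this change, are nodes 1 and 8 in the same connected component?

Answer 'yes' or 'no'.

Initial components: {0,2,3,4,5,6,7,8} {1}
Adding edge (6,7): both already in same component {0,2,3,4,5,6,7,8}. No change.
New components: {0,2,3,4,5,6,7,8} {1}
Are 1 and 8 in the same component? no

Answer: no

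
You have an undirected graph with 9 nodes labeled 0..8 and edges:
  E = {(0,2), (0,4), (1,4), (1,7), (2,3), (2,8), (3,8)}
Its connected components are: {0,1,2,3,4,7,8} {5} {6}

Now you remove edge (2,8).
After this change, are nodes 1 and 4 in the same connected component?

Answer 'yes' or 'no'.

Answer: yes

Derivation:
Initial components: {0,1,2,3,4,7,8} {5} {6}
Removing edge (2,8): not a bridge — component count unchanged at 3.
New components: {0,1,2,3,4,7,8} {5} {6}
Are 1 and 4 in the same component? yes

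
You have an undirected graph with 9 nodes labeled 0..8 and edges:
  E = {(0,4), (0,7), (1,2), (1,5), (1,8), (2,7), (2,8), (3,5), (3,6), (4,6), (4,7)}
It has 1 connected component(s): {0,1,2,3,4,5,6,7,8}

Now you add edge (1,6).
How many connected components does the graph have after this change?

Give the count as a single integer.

Answer: 1

Derivation:
Initial component count: 1
Add (1,6): endpoints already in same component. Count unchanged: 1.
New component count: 1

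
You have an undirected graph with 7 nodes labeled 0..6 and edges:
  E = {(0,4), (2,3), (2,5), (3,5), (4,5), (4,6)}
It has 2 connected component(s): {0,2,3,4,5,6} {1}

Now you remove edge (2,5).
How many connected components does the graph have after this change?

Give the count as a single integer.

Initial component count: 2
Remove (2,5): not a bridge. Count unchanged: 2.
  After removal, components: {0,2,3,4,5,6} {1}
New component count: 2

Answer: 2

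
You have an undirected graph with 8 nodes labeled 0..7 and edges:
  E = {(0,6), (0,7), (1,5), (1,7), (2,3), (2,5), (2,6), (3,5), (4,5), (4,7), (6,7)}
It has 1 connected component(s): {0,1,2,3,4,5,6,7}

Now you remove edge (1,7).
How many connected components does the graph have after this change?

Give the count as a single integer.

Initial component count: 1
Remove (1,7): not a bridge. Count unchanged: 1.
  After removal, components: {0,1,2,3,4,5,6,7}
New component count: 1

Answer: 1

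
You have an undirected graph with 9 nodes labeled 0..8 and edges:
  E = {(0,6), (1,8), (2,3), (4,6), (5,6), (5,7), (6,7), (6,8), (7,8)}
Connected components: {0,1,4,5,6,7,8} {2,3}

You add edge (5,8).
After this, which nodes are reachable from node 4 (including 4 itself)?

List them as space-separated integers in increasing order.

Before: nodes reachable from 4: {0,1,4,5,6,7,8}
Adding (5,8): both endpoints already in same component. Reachability from 4 unchanged.
After: nodes reachable from 4: {0,1,4,5,6,7,8}

Answer: 0 1 4 5 6 7 8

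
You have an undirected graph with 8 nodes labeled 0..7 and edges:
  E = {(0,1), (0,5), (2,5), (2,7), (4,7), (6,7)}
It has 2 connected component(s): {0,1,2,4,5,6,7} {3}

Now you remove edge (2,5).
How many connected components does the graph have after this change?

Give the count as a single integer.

Answer: 3

Derivation:
Initial component count: 2
Remove (2,5): it was a bridge. Count increases: 2 -> 3.
  After removal, components: {0,1,5} {2,4,6,7} {3}
New component count: 3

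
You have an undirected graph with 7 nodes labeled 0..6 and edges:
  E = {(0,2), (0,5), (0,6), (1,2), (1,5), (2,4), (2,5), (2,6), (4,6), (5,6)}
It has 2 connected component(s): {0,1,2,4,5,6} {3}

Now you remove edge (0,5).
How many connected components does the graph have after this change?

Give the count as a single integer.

Initial component count: 2
Remove (0,5): not a bridge. Count unchanged: 2.
  After removal, components: {0,1,2,4,5,6} {3}
New component count: 2

Answer: 2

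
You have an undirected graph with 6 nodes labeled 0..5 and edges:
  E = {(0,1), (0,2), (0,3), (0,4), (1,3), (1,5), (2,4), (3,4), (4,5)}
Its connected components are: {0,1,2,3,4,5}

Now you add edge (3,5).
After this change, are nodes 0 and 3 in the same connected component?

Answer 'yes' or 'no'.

Answer: yes

Derivation:
Initial components: {0,1,2,3,4,5}
Adding edge (3,5): both already in same component {0,1,2,3,4,5}. No change.
New components: {0,1,2,3,4,5}
Are 0 and 3 in the same component? yes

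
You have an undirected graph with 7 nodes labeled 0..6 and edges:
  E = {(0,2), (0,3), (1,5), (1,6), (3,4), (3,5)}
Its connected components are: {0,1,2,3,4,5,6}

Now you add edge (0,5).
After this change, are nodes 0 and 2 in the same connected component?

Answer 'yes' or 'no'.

Initial components: {0,1,2,3,4,5,6}
Adding edge (0,5): both already in same component {0,1,2,3,4,5,6}. No change.
New components: {0,1,2,3,4,5,6}
Are 0 and 2 in the same component? yes

Answer: yes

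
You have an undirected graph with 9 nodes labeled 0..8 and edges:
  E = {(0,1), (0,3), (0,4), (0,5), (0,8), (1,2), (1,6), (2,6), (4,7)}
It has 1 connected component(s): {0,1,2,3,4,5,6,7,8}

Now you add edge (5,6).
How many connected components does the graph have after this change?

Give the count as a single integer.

Answer: 1

Derivation:
Initial component count: 1
Add (5,6): endpoints already in same component. Count unchanged: 1.
New component count: 1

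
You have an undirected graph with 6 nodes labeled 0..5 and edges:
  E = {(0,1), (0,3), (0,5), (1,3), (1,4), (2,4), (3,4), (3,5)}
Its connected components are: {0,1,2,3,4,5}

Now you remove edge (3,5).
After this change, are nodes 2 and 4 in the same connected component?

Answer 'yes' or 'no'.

Answer: yes

Derivation:
Initial components: {0,1,2,3,4,5}
Removing edge (3,5): not a bridge — component count unchanged at 1.
New components: {0,1,2,3,4,5}
Are 2 and 4 in the same component? yes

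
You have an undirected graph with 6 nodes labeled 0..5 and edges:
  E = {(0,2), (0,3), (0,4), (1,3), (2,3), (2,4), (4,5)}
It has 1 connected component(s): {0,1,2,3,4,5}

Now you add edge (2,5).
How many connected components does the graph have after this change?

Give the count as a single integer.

Answer: 1

Derivation:
Initial component count: 1
Add (2,5): endpoints already in same component. Count unchanged: 1.
New component count: 1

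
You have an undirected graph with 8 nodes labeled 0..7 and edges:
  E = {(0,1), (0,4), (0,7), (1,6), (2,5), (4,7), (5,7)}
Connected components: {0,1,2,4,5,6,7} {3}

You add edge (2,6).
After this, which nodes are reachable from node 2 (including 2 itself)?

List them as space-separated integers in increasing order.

Before: nodes reachable from 2: {0,1,2,4,5,6,7}
Adding (2,6): both endpoints already in same component. Reachability from 2 unchanged.
After: nodes reachable from 2: {0,1,2,4,5,6,7}

Answer: 0 1 2 4 5 6 7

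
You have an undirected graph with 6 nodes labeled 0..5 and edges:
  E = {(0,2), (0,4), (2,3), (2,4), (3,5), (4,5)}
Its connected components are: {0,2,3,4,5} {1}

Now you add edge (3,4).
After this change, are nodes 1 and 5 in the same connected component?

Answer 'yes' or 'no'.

Initial components: {0,2,3,4,5} {1}
Adding edge (3,4): both already in same component {0,2,3,4,5}. No change.
New components: {0,2,3,4,5} {1}
Are 1 and 5 in the same component? no

Answer: no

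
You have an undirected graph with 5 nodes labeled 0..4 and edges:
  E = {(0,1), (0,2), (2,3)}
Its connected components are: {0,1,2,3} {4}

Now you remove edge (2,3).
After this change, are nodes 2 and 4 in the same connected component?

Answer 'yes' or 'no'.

Initial components: {0,1,2,3} {4}
Removing edge (2,3): it was a bridge — component count 2 -> 3.
New components: {0,1,2} {3} {4}
Are 2 and 4 in the same component? no

Answer: no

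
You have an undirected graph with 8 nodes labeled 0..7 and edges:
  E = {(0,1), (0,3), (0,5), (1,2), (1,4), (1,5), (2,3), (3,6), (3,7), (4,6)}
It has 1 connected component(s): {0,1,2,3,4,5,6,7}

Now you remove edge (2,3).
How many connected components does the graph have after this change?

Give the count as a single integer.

Initial component count: 1
Remove (2,3): not a bridge. Count unchanged: 1.
  After removal, components: {0,1,2,3,4,5,6,7}
New component count: 1

Answer: 1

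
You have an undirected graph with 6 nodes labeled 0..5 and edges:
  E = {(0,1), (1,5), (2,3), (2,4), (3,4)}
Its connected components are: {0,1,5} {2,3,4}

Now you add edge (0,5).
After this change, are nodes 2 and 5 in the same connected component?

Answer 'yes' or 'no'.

Initial components: {0,1,5} {2,3,4}
Adding edge (0,5): both already in same component {0,1,5}. No change.
New components: {0,1,5} {2,3,4}
Are 2 and 5 in the same component? no

Answer: no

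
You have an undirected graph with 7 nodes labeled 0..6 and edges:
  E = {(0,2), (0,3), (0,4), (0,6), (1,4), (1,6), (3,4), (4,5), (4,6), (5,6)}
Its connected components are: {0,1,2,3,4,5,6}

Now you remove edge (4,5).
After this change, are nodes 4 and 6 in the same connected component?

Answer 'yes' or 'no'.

Initial components: {0,1,2,3,4,5,6}
Removing edge (4,5): not a bridge — component count unchanged at 1.
New components: {0,1,2,3,4,5,6}
Are 4 and 6 in the same component? yes

Answer: yes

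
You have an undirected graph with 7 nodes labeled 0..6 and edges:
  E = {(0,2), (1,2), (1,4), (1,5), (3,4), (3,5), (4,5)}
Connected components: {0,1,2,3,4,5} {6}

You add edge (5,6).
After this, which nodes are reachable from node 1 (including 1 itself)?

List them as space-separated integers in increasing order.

Answer: 0 1 2 3 4 5 6

Derivation:
Before: nodes reachable from 1: {0,1,2,3,4,5}
Adding (5,6): merges 1's component with another. Reachability grows.
After: nodes reachable from 1: {0,1,2,3,4,5,6}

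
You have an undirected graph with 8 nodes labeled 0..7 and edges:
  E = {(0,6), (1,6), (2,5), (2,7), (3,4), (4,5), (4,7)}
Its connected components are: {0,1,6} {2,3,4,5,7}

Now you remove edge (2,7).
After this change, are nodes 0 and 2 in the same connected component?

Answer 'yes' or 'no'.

Initial components: {0,1,6} {2,3,4,5,7}
Removing edge (2,7): not a bridge — component count unchanged at 2.
New components: {0,1,6} {2,3,4,5,7}
Are 0 and 2 in the same component? no

Answer: no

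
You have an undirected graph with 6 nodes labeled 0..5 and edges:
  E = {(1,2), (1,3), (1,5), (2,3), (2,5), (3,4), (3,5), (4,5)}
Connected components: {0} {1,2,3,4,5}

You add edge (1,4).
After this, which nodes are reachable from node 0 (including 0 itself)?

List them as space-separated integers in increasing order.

Before: nodes reachable from 0: {0}
Adding (1,4): both endpoints already in same component. Reachability from 0 unchanged.
After: nodes reachable from 0: {0}

Answer: 0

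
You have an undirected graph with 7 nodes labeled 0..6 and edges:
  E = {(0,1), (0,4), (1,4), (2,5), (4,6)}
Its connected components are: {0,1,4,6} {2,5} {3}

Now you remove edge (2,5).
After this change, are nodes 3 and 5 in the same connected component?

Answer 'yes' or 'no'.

Initial components: {0,1,4,6} {2,5} {3}
Removing edge (2,5): it was a bridge — component count 3 -> 4.
New components: {0,1,4,6} {2} {3} {5}
Are 3 and 5 in the same component? no

Answer: no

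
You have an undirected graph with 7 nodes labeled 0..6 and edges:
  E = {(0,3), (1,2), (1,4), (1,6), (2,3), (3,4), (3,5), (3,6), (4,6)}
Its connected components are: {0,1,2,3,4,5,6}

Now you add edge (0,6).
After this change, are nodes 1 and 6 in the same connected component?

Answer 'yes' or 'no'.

Initial components: {0,1,2,3,4,5,6}
Adding edge (0,6): both already in same component {0,1,2,3,4,5,6}. No change.
New components: {0,1,2,3,4,5,6}
Are 1 and 6 in the same component? yes

Answer: yes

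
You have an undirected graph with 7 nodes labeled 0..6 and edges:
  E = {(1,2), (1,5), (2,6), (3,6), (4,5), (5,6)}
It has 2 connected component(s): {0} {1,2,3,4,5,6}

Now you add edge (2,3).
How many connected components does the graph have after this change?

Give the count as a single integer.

Initial component count: 2
Add (2,3): endpoints already in same component. Count unchanged: 2.
New component count: 2

Answer: 2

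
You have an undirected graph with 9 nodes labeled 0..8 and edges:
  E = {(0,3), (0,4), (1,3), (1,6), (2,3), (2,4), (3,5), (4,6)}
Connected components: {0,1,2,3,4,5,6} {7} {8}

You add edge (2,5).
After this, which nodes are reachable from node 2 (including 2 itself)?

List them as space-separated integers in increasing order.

Answer: 0 1 2 3 4 5 6

Derivation:
Before: nodes reachable from 2: {0,1,2,3,4,5,6}
Adding (2,5): both endpoints already in same component. Reachability from 2 unchanged.
After: nodes reachable from 2: {0,1,2,3,4,5,6}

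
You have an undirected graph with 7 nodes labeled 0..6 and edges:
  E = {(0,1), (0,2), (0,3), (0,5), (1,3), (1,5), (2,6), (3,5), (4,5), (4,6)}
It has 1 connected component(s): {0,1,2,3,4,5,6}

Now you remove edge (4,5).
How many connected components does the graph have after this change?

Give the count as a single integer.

Initial component count: 1
Remove (4,5): not a bridge. Count unchanged: 1.
  After removal, components: {0,1,2,3,4,5,6}
New component count: 1

Answer: 1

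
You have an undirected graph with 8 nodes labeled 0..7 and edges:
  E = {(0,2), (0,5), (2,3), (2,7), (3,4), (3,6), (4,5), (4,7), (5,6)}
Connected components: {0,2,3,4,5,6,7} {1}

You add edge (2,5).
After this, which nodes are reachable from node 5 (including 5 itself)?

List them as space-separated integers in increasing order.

Answer: 0 2 3 4 5 6 7

Derivation:
Before: nodes reachable from 5: {0,2,3,4,5,6,7}
Adding (2,5): both endpoints already in same component. Reachability from 5 unchanged.
After: nodes reachable from 5: {0,2,3,4,5,6,7}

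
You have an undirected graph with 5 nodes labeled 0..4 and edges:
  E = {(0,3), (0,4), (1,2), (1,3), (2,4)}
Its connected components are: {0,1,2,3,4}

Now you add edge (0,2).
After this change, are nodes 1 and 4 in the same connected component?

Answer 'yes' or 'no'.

Initial components: {0,1,2,3,4}
Adding edge (0,2): both already in same component {0,1,2,3,4}. No change.
New components: {0,1,2,3,4}
Are 1 and 4 in the same component? yes

Answer: yes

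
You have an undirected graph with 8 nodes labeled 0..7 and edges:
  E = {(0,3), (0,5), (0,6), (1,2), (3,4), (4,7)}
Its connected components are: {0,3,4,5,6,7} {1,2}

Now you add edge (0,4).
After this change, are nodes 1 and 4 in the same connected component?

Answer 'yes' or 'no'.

Answer: no

Derivation:
Initial components: {0,3,4,5,6,7} {1,2}
Adding edge (0,4): both already in same component {0,3,4,5,6,7}. No change.
New components: {0,3,4,5,6,7} {1,2}
Are 1 and 4 in the same component? no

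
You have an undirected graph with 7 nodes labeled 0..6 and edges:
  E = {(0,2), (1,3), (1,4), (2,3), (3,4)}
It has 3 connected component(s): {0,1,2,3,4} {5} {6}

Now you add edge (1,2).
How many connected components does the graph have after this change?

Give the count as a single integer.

Initial component count: 3
Add (1,2): endpoints already in same component. Count unchanged: 3.
New component count: 3

Answer: 3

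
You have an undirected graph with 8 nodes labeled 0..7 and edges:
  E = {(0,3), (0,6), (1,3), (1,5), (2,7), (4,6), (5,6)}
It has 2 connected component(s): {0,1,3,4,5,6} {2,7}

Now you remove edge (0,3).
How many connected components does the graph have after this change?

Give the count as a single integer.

Initial component count: 2
Remove (0,3): not a bridge. Count unchanged: 2.
  After removal, components: {0,1,3,4,5,6} {2,7}
New component count: 2

Answer: 2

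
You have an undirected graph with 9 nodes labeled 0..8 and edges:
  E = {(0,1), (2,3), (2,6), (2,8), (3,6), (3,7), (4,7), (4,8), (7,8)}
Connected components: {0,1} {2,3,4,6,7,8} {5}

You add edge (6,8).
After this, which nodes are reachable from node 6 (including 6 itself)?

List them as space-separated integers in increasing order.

Answer: 2 3 4 6 7 8

Derivation:
Before: nodes reachable from 6: {2,3,4,6,7,8}
Adding (6,8): both endpoints already in same component. Reachability from 6 unchanged.
After: nodes reachable from 6: {2,3,4,6,7,8}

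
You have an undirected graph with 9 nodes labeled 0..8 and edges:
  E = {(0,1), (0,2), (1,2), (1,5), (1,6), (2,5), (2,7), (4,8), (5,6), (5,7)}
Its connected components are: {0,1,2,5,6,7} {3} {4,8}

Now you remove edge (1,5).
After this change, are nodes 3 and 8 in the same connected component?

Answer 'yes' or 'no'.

Initial components: {0,1,2,5,6,7} {3} {4,8}
Removing edge (1,5): not a bridge — component count unchanged at 3.
New components: {0,1,2,5,6,7} {3} {4,8}
Are 3 and 8 in the same component? no

Answer: no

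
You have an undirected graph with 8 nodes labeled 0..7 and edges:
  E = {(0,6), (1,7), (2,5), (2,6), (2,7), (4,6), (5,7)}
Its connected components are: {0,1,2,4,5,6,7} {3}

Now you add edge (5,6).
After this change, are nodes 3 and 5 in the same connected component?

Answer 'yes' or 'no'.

Initial components: {0,1,2,4,5,6,7} {3}
Adding edge (5,6): both already in same component {0,1,2,4,5,6,7}. No change.
New components: {0,1,2,4,5,6,7} {3}
Are 3 and 5 in the same component? no

Answer: no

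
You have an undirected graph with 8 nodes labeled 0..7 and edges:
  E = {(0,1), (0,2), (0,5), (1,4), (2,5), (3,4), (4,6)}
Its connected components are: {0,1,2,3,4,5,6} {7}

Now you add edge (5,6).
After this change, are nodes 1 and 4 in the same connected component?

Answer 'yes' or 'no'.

Answer: yes

Derivation:
Initial components: {0,1,2,3,4,5,6} {7}
Adding edge (5,6): both already in same component {0,1,2,3,4,5,6}. No change.
New components: {0,1,2,3,4,5,6} {7}
Are 1 and 4 in the same component? yes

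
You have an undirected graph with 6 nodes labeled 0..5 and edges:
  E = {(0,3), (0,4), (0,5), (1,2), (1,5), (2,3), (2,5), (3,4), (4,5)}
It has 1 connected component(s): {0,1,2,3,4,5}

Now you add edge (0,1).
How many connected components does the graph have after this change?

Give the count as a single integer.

Initial component count: 1
Add (0,1): endpoints already in same component. Count unchanged: 1.
New component count: 1

Answer: 1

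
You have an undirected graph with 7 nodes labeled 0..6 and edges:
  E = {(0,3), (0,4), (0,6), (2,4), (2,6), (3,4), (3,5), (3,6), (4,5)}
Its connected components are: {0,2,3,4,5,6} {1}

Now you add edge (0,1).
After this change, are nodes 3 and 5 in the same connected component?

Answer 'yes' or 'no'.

Answer: yes

Derivation:
Initial components: {0,2,3,4,5,6} {1}
Adding edge (0,1): merges {0,2,3,4,5,6} and {1}.
New components: {0,1,2,3,4,5,6}
Are 3 and 5 in the same component? yes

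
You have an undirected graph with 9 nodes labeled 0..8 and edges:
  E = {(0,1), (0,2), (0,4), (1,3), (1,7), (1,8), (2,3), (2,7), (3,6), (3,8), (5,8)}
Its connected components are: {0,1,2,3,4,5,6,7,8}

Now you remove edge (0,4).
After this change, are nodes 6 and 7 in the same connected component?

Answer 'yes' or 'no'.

Answer: yes

Derivation:
Initial components: {0,1,2,3,4,5,6,7,8}
Removing edge (0,4): it was a bridge — component count 1 -> 2.
New components: {0,1,2,3,5,6,7,8} {4}
Are 6 and 7 in the same component? yes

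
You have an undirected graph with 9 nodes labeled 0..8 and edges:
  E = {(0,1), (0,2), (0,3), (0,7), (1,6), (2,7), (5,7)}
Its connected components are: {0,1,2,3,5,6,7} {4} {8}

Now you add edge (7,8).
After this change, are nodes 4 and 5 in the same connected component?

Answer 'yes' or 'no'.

Initial components: {0,1,2,3,5,6,7} {4} {8}
Adding edge (7,8): merges {0,1,2,3,5,6,7} and {8}.
New components: {0,1,2,3,5,6,7,8} {4}
Are 4 and 5 in the same component? no

Answer: no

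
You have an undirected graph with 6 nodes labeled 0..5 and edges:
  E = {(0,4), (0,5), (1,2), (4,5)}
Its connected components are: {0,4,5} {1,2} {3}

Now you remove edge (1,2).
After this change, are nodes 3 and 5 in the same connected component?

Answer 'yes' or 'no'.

Initial components: {0,4,5} {1,2} {3}
Removing edge (1,2): it was a bridge — component count 3 -> 4.
New components: {0,4,5} {1} {2} {3}
Are 3 and 5 in the same component? no

Answer: no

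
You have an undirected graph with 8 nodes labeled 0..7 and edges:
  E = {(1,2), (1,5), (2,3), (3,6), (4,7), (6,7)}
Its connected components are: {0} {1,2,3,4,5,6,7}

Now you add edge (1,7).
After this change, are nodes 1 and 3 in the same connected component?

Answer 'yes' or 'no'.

Answer: yes

Derivation:
Initial components: {0} {1,2,3,4,5,6,7}
Adding edge (1,7): both already in same component {1,2,3,4,5,6,7}. No change.
New components: {0} {1,2,3,4,5,6,7}
Are 1 and 3 in the same component? yes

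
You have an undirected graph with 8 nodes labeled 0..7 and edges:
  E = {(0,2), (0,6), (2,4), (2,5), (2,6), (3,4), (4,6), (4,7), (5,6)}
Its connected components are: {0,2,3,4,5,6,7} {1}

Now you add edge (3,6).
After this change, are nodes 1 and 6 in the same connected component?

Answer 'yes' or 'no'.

Initial components: {0,2,3,4,5,6,7} {1}
Adding edge (3,6): both already in same component {0,2,3,4,5,6,7}. No change.
New components: {0,2,3,4,5,6,7} {1}
Are 1 and 6 in the same component? no

Answer: no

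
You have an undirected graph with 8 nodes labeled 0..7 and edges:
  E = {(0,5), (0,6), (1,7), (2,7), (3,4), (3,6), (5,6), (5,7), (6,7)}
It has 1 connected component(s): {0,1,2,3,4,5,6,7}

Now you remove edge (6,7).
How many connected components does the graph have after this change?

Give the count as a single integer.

Initial component count: 1
Remove (6,7): not a bridge. Count unchanged: 1.
  After removal, components: {0,1,2,3,4,5,6,7}
New component count: 1

Answer: 1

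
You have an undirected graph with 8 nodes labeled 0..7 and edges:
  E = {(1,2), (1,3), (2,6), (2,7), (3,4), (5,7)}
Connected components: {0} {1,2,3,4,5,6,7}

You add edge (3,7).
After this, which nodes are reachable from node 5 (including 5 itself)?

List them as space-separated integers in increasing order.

Answer: 1 2 3 4 5 6 7

Derivation:
Before: nodes reachable from 5: {1,2,3,4,5,6,7}
Adding (3,7): both endpoints already in same component. Reachability from 5 unchanged.
After: nodes reachable from 5: {1,2,3,4,5,6,7}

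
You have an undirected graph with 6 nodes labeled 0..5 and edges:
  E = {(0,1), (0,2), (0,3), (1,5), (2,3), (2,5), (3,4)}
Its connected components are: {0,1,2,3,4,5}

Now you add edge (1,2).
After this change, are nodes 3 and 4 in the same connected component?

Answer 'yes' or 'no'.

Answer: yes

Derivation:
Initial components: {0,1,2,3,4,5}
Adding edge (1,2): both already in same component {0,1,2,3,4,5}. No change.
New components: {0,1,2,3,4,5}
Are 3 and 4 in the same component? yes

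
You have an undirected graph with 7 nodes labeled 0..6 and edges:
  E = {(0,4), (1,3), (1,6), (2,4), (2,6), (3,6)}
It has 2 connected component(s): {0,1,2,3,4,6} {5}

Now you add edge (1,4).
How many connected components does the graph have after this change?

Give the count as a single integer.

Initial component count: 2
Add (1,4): endpoints already in same component. Count unchanged: 2.
New component count: 2

Answer: 2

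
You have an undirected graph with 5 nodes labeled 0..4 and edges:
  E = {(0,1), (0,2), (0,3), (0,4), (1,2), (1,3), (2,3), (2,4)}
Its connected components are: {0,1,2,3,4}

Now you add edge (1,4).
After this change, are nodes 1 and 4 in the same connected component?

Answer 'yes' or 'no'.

Initial components: {0,1,2,3,4}
Adding edge (1,4): both already in same component {0,1,2,3,4}. No change.
New components: {0,1,2,3,4}
Are 1 and 4 in the same component? yes

Answer: yes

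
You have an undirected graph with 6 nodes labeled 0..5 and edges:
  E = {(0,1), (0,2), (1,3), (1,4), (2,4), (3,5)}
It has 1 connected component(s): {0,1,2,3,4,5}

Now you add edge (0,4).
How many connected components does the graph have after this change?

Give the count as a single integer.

Initial component count: 1
Add (0,4): endpoints already in same component. Count unchanged: 1.
New component count: 1

Answer: 1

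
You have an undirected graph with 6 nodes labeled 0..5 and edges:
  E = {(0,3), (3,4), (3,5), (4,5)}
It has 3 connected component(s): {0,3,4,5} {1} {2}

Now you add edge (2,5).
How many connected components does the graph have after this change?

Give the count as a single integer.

Initial component count: 3
Add (2,5): merges two components. Count decreases: 3 -> 2.
New component count: 2

Answer: 2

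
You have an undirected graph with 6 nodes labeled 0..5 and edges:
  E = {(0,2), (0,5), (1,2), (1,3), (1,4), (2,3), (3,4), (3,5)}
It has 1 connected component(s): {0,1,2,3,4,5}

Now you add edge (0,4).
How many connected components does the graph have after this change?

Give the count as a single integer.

Initial component count: 1
Add (0,4): endpoints already in same component. Count unchanged: 1.
New component count: 1

Answer: 1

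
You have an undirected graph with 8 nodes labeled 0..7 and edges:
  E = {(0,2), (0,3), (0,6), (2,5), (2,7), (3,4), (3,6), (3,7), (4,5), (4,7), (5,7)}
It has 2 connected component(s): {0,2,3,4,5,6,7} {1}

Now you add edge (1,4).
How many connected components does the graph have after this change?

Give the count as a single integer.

Initial component count: 2
Add (1,4): merges two components. Count decreases: 2 -> 1.
New component count: 1

Answer: 1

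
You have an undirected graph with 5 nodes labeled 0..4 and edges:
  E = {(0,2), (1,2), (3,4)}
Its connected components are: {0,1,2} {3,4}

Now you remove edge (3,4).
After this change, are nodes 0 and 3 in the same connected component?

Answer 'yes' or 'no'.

Initial components: {0,1,2} {3,4}
Removing edge (3,4): it was a bridge — component count 2 -> 3.
New components: {0,1,2} {3} {4}
Are 0 and 3 in the same component? no

Answer: no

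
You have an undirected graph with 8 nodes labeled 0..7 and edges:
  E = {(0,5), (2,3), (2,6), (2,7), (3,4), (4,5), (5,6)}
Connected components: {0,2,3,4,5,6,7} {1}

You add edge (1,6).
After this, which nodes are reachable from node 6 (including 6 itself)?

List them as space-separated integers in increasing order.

Answer: 0 1 2 3 4 5 6 7

Derivation:
Before: nodes reachable from 6: {0,2,3,4,5,6,7}
Adding (1,6): merges 6's component with another. Reachability grows.
After: nodes reachable from 6: {0,1,2,3,4,5,6,7}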